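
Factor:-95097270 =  -2^1*3^1*5^1*3169909^1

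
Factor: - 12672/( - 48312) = 2^4*61^( - 1) = 16/61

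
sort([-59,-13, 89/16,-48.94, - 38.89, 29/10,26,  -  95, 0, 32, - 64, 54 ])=[ - 95, - 64, - 59, - 48.94, - 38.89, - 13,  0,29/10,89/16, 26, 32, 54] 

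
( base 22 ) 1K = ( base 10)42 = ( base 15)2C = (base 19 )24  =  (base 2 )101010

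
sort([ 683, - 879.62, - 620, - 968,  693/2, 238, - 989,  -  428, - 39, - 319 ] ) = [ - 989, - 968, - 879.62, - 620, - 428, - 319,- 39, 238,693/2,683]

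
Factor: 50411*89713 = 13^1*67^1*103^1*50411^1= 4522522043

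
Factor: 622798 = 2^1*11^1*28309^1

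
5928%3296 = 2632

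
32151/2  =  16075+1/2 = 16075.50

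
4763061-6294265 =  - 1531204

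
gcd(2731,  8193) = 2731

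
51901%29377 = 22524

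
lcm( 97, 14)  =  1358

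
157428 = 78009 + 79419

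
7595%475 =470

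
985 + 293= 1278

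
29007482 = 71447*406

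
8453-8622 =- 169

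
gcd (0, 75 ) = 75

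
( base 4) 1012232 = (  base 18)DH8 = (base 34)3V4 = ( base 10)4526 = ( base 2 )1000110101110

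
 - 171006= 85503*( - 2 )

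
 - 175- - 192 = 17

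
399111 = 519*769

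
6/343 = 6/343   =  0.02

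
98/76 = 49/38 = 1.29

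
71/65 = 71/65 = 1.09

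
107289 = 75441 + 31848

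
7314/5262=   1219/877 = 1.39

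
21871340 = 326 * 67090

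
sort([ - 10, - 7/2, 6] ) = [ -10, - 7/2,6]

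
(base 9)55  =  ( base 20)2A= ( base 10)50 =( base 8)62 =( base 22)26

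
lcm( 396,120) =3960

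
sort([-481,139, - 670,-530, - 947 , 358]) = [ - 947,-670, - 530,-481,  139,  358]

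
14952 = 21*712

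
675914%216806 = 25496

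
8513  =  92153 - 83640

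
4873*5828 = 28399844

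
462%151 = 9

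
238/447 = 238/447=0.53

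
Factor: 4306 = 2^1*2153^1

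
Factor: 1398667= 1398667^1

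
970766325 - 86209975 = 884556350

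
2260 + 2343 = 4603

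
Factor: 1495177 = 1495177^1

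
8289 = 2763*3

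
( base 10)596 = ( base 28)l8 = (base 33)i2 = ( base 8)1124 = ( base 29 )kg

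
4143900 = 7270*570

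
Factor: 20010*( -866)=  -  17328660=-2^2*3^1*5^1 *23^1*29^1*433^1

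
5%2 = 1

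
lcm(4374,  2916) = 8748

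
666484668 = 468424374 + 198060294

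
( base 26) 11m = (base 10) 724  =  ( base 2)1011010100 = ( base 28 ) po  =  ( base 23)18b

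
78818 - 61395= 17423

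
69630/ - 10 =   -  6963 + 0/1= - 6963.00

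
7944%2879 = 2186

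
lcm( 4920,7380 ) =14760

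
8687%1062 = 191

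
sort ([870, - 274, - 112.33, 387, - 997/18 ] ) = [-274,-112.33,  -  997/18, 387,870]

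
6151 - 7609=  - 1458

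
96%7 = 5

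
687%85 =7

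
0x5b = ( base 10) 91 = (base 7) 160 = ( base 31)2t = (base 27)3A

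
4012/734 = 5  +  171/367 = 5.47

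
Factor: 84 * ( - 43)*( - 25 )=90300 = 2^2*3^1*5^2*7^1*43^1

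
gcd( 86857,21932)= 1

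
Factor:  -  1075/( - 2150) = 1/2 = 2^ (  -  1 ) 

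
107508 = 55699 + 51809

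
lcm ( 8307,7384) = 66456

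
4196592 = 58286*72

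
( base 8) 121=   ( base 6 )213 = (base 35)2B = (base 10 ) 81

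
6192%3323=2869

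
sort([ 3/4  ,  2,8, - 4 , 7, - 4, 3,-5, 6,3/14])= [ - 5, - 4, - 4,3/14,  3/4,2,3, 6, 7,8] 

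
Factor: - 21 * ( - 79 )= 3^1*7^1*79^1 = 1659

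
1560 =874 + 686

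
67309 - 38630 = 28679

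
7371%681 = 561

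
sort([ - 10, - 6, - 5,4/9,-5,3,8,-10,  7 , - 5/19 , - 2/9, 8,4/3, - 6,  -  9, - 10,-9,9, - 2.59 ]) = [  -  10,  -  10, - 10, - 9,-9, - 6, - 6,-5,  -  5, - 2.59,-5/19, - 2/9,4/9, 4/3,3,7,8 , 8,9 ] 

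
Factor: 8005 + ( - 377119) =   -  369114 = - 2^1 * 3^1*61519^1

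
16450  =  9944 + 6506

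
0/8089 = 0 =0.00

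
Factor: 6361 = 6361^1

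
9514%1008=442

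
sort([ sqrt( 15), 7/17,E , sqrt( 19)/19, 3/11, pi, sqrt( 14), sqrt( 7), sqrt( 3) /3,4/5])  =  [ sqrt( 19)/19, 3/11,  7/17, sqrt( 3) /3, 4/5, sqrt( 7),E,  pi,  sqrt(14 ), sqrt(15 ) ]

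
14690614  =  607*24202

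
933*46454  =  43341582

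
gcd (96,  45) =3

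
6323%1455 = 503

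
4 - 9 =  - 5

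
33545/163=33545/163 = 205.80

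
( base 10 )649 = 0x289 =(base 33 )JM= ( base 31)kt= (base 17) 243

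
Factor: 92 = 2^2*23^1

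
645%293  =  59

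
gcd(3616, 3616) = 3616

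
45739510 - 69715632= - 23976122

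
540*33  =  17820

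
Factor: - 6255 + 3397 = -2858 = -2^1  *1429^1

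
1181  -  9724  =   - 8543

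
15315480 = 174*88020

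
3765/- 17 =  - 222+9/17 = -  221.47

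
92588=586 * 158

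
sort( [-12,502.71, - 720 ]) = [ - 720, - 12, 502.71] 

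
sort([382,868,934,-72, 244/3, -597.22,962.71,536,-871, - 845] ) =[  -  871,-845,-597.22, - 72, 244/3,382 , 536,868,934, 962.71] 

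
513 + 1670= 2183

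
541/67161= 541/67161 =0.01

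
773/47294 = 773/47294 =0.02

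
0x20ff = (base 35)6vc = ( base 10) 8447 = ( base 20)1127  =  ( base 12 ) 4A7B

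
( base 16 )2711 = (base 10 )10001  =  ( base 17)20a5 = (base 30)b3b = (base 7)41105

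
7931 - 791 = 7140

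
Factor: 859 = 859^1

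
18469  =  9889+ 8580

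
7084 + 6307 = 13391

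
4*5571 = 22284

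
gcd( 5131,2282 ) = 7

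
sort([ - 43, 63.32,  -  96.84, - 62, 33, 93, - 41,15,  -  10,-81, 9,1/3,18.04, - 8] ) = [ - 96.84, - 81, - 62, - 43, - 41,  -  10, - 8,1/3, 9, 15,18.04,33 , 63.32, 93]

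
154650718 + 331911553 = 486562271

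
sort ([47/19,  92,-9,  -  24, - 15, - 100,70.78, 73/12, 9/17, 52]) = [ - 100, - 24, - 15, - 9 , 9/17,  47/19 , 73/12, 52, 70.78,92]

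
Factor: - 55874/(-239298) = 3^( - 1)*7^1 * 13^1 *307^1*39883^( - 1) =27937/119649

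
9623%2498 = 2129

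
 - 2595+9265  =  6670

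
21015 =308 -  - 20707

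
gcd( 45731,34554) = 1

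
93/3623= 93/3623 = 0.03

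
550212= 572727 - 22515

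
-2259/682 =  - 4+ 469/682  =  -  3.31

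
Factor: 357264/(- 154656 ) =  - 2^ (- 1)*179^( - 1 )*827^1=-  827/358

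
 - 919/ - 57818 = 919/57818 = 0.02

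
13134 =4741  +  8393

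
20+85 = 105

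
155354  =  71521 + 83833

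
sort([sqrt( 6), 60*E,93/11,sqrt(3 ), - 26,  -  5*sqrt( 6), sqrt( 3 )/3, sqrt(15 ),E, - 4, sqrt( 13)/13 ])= [ - 26, - 5*sqrt(6 ), - 4, sqrt ( 13 ) /13, sqrt (3 )/3,  sqrt( 3 ),sqrt(6),E, sqrt(15 ), 93/11, 60*E ] 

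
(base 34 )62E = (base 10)7018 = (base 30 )7ns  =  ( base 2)1101101101010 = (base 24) c4a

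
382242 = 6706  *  57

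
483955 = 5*96791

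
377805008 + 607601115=985406123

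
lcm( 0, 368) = 0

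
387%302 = 85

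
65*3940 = 256100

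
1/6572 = 1/6572 = 0.00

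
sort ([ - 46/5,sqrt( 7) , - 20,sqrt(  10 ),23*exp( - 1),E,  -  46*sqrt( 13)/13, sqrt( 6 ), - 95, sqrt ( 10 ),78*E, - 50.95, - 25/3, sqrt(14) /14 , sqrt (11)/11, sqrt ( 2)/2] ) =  [ -95, - 50.95,-20, - 46*sqrt( 13) /13,- 46/5,  -  25/3 , sqrt (14)/14 , sqrt(11 )/11, sqrt( 2 )/2 , sqrt(6),sqrt( 7),E,sqrt ( 10 ),sqrt(10),23*exp ( - 1), 78*E] 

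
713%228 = 29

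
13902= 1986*7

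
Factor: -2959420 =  - 2^2 * 5^1* 73^1*2027^1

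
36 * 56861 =2046996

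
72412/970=74 + 316/485 = 74.65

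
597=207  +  390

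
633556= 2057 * 308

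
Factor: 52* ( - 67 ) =  -  3484 = -2^2* 13^1*67^1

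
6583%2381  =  1821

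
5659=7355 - 1696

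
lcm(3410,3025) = 187550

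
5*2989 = 14945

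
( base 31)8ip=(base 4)2001033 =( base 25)d5l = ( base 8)20117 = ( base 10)8271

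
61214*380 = 23261320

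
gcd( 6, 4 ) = 2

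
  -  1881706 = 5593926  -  7475632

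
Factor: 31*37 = 1147  =  31^1*37^1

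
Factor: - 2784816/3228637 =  - 2^4*3^2 * 83^1*233^1*521^( - 1 )*6197^( - 1)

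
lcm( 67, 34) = 2278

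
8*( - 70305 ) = -562440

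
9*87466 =787194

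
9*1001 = 9009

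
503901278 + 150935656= 654836934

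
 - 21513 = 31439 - 52952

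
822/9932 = 411/4966=0.08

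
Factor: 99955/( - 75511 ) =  - 5^1*19991^1*75511^( -1 )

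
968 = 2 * 484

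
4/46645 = 4/46645 = 0.00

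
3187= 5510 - 2323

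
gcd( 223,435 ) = 1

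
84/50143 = 84/50143 =0.00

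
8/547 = 8/547 = 0.01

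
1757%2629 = 1757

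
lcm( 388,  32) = 3104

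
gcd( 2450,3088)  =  2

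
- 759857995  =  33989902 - 793847897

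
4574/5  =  914+4/5=914.80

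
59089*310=18317590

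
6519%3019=481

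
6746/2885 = 6746/2885= 2.34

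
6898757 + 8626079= 15524836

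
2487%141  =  90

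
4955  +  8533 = 13488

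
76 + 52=128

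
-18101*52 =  - 941252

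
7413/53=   7413/53 = 139.87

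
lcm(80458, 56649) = 5551602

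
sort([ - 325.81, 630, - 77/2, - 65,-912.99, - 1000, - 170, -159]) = [ - 1000,- 912.99, - 325.81, - 170,-159, - 65, - 77/2, 630 ] 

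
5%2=1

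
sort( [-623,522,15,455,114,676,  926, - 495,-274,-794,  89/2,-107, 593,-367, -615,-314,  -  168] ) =[ - 794,-623,  -  615,-495,-367, -314, - 274, - 168, - 107,  15  ,  89/2,  114 , 455,522,593,676, 926] 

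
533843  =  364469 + 169374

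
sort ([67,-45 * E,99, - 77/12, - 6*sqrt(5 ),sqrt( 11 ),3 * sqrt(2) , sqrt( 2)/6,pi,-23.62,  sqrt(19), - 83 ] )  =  [ - 45*E, - 83, - 23.62, - 6 * sqrt( 5), - 77/12, sqrt(2)/6,pi , sqrt(11), 3*sqrt( 2),  sqrt(19 ), 67, 99 ] 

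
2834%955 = 924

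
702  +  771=1473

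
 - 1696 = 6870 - 8566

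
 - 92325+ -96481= - 188806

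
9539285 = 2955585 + 6583700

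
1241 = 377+864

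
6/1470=1/245 = 0.00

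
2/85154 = 1/42577   =  0.00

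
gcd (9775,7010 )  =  5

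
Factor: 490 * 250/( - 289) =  - 2^2*5^4*7^2* 17^( - 2)= - 122500/289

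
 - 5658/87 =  - 1886/29 = - 65.03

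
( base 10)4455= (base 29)58i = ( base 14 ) 18a3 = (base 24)7hf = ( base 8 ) 10547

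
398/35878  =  199/17939 = 0.01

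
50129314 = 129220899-79091585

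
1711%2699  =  1711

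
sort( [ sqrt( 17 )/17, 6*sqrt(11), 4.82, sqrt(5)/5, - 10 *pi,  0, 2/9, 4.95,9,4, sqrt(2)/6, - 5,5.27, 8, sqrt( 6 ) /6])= [- 10*pi, - 5, 0, 2/9, sqrt( 2 ) /6, sqrt( 17)/17, sqrt(6) /6,  sqrt( 5) /5,4, 4.82, 4.95,5.27, 8,9,6*sqrt( 11)]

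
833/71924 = 833/71924 = 0.01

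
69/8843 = 69/8843 = 0.01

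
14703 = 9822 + 4881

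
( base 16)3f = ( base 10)63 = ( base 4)333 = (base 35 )1S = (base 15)43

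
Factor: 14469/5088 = 91/32 = 2^(-5)*7^1*13^1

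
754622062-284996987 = 469625075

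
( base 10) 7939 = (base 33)79J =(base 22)g8j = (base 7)32101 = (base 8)17403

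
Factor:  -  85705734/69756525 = - 28568578/23252175 = -2^1*3^( - 2 )*5^ ( - 2 )*17^(  -  1)*6079^( -1)*14284289^1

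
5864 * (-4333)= - 25408712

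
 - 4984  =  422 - 5406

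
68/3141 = 68/3141 = 0.02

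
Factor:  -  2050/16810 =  -5^1*41^( -1) = - 5/41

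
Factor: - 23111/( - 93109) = 11^2*17^( - 1) * 191^1*5477^( - 1 )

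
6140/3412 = 1 + 682/853 = 1.80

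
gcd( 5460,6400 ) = 20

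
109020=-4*( - 27255 ) 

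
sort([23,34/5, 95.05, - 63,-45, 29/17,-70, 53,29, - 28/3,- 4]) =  [ - 70, -63, - 45, - 28/3,- 4,29/17, 34/5 , 23,29,53,  95.05] 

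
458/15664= 229/7832 =0.03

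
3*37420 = 112260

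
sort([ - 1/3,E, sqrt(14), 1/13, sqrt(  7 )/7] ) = [ - 1/3,1/13, sqrt (7) /7, E , sqrt(14)]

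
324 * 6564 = 2126736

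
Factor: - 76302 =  - 2^1*3^5*157^1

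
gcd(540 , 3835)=5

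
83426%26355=4361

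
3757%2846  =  911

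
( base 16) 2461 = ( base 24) G41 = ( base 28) boh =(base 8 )22141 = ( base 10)9313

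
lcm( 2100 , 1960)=29400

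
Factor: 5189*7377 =3^1 * 2459^1*5189^1=38279253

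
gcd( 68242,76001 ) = 1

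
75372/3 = 25124=25124.00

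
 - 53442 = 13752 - 67194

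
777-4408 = - 3631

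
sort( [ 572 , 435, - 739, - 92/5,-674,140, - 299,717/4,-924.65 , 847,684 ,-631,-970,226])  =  [-970,-924.65, - 739,-674, - 631, - 299, - 92/5,140, 717/4 , 226, 435,572, 684,847]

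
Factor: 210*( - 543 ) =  - 2^1*3^2*5^1*7^1*181^1=-114030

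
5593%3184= 2409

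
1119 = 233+886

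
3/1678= 3/1678 = 0.00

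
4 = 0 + 4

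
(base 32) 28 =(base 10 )72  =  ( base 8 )110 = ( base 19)3F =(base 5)242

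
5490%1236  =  546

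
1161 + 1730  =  2891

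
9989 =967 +9022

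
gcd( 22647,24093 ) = 3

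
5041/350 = 5041/350 = 14.40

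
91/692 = 91/692 = 0.13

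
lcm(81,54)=162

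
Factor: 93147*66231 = 3^4 * 11^1 *61^1*223^1 * 509^1= 6169218957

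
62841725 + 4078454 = 66920179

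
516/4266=86/711 = 0.12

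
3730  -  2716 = 1014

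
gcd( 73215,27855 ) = 45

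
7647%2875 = 1897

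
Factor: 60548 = 2^2*15137^1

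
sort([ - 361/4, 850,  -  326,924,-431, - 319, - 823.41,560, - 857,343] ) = [ - 857, - 823.41, - 431, - 326, - 319, - 361/4, 343,560,  850, 924] 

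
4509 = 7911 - 3402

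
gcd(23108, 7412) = 436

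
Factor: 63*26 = 1638= 2^1*3^2*7^1*13^1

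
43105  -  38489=4616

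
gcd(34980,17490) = 17490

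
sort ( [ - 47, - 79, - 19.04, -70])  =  [ - 79,-70,-47,-19.04 ]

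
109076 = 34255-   -  74821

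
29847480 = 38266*780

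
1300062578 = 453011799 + 847050779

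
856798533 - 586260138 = 270538395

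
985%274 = 163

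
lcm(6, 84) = 84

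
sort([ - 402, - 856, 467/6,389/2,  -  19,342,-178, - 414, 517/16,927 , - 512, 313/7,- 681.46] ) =[ - 856, -681.46, - 512,-414, - 402, -178, - 19, 517/16 , 313/7,  467/6,  389/2, 342,927 ]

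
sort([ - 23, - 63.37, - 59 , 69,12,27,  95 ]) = [ - 63.37,-59, - 23, 12, 27, 69, 95] 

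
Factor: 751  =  751^1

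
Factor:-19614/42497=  - 2^1 * 3^1*13^( -1) = - 6/13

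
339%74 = 43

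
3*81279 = 243837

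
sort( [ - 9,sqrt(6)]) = [-9,sqrt( 6 )]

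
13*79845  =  1037985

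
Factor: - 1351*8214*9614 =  - 2^2*3^1 * 7^1 * 11^1 *19^1 *23^1 * 37^2 * 193^1 =- 106687653996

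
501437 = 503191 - 1754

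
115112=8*14389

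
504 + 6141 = 6645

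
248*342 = 84816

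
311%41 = 24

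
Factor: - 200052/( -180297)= 2^2*13^( - 1)*23^( - 1 )*67^( - 1) * 5557^1= 22228/20033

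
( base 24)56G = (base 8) 5740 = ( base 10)3040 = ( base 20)7c0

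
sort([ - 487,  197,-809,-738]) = [ - 809, - 738, - 487,197 ] 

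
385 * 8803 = 3389155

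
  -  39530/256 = - 155 + 75/128=-  154.41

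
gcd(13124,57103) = 17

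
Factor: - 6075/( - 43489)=3^5* 5^2*157^(- 1 )*277^(-1) 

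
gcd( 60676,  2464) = 308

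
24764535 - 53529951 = - 28765416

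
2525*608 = 1535200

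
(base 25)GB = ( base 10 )411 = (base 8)633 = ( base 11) 344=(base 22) IF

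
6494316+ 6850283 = 13344599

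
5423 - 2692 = 2731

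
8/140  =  2/35=0.06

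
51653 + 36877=88530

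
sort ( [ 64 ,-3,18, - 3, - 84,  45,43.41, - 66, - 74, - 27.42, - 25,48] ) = [-84,  -  74, - 66, - 27.42,- 25 , - 3 , - 3, 18, 43.41,45,48  ,  64] 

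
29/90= 29/90 = 0.32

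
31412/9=3490+2/9 = 3490.22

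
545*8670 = 4725150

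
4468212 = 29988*149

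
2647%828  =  163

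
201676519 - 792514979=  - 590838460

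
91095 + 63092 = 154187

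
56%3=2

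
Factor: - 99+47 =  -2^2*13^1= -52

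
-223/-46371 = 223/46371 = 0.00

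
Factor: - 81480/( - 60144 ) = 485/358 = 2^ (-1 )*5^1*97^1*179^( - 1) 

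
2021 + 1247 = 3268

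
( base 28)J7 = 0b1000011011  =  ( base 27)JQ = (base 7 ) 1400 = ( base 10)539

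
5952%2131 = 1690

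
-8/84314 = -1+42153/42157 = -0.00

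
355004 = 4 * 88751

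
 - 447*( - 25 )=11175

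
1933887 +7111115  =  9045002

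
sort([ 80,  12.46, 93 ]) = [ 12.46, 80, 93]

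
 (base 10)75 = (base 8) 113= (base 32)2b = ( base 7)135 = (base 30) 2f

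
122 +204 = 326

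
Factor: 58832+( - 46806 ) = 2^1*7^1*859^1 = 12026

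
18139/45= 403 + 4/45 = 403.09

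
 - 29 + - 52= - 81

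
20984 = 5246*4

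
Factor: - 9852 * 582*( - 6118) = 2^4*3^2*7^1*19^1*23^1*97^1*821^1 = 35079779952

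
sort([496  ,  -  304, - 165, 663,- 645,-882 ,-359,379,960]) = [ -882, - 645, -359,- 304,-165,379,496, 663,960 ] 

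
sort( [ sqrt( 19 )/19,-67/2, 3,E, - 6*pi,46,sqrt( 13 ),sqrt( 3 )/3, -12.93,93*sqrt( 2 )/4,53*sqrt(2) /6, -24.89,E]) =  [-67/2, - 24.89, - 6*pi,  -  12.93,  sqrt (19 ) /19,sqrt( 3 ) /3,E,E,3, sqrt( 13 ),53*sqrt( 2 )/6,93*sqrt( 2) /4,46]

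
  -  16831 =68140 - 84971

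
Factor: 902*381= 2^1  *  3^1*11^1 *41^1*127^1 = 343662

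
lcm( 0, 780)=0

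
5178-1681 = 3497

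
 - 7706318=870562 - 8576880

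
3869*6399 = 24757731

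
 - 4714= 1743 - 6457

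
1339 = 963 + 376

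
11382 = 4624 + 6758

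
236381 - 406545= - 170164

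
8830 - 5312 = 3518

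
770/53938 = 385/26969 =0.01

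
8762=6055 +2707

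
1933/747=1933/747 = 2.59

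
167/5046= 167/5046 = 0.03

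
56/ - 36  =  -2 + 4/9 = - 1.56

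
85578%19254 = 8562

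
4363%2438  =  1925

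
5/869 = 5/869 = 0.01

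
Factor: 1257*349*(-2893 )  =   - 3^1*11^1*263^1*349^1*419^1 = - 1269138849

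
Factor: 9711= 3^2 *13^1*83^1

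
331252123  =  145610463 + 185641660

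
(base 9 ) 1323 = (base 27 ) 19l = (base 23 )1K4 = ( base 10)993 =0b1111100001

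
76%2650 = 76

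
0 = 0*521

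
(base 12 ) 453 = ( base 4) 21333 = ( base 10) 639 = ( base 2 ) 1001111111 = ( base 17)23A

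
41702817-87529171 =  - 45826354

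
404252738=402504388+1748350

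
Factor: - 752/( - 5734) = 8/61 =2^3*61^( - 1)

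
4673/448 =10 + 193/448= 10.43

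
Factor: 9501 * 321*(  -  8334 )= - 25417208214 = - 2^1*3^4*107^1*463^1*3167^1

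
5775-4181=1594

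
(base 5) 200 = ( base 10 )50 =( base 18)2e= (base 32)1I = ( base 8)62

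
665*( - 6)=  - 3990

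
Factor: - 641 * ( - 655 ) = 419855 = 5^1*131^1 * 641^1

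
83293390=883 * 94330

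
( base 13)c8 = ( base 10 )164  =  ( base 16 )a4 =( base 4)2210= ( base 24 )6k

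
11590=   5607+5983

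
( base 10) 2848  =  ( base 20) 728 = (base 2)101100100000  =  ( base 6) 21104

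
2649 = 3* 883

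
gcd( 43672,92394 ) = 2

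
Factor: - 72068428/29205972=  - 3^(-2)*31^1*581197^1* 811277^( - 1) = -18017107/7301493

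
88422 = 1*88422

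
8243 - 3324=4919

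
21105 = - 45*(-469) 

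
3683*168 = 618744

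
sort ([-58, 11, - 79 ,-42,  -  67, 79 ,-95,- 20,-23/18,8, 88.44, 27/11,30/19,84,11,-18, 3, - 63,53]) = [-95 , - 79, - 67,-63 , - 58, - 42,-20, - 18, - 23/18, 30/19,  27/11, 3,8 , 11 , 11 , 53,79,84,  88.44 ]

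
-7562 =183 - 7745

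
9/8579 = 9/8579 = 0.00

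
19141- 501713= - 482572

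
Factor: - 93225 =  - 3^1 * 5^2 *11^1*113^1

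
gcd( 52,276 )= 4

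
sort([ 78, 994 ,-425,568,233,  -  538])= [ - 538, - 425, 78,233,568 , 994]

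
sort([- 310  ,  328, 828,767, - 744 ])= [ - 744, - 310, 328,767, 828]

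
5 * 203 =1015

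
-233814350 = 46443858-280258208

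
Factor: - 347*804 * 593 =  - 2^2*3^1*67^1*347^1*593^1 = - 165439884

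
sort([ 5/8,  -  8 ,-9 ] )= [ - 9,-8,5/8 ] 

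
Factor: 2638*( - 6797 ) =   -  17930486 = -2^1 * 7^1*971^1 * 1319^1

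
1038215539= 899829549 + 138385990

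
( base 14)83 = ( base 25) 4f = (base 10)115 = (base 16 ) 73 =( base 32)3J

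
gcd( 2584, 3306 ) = 38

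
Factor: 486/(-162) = - 3^1 = -3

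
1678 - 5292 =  - 3614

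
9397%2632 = 1501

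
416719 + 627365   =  1044084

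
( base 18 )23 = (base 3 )1110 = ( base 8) 47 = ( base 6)103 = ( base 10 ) 39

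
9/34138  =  9/34138 = 0.00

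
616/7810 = 28/355 = 0.08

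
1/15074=1/15074 = 0.00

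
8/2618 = 4/1309 = 0.00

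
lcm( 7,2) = 14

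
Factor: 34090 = 2^1*5^1*7^1*487^1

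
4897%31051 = 4897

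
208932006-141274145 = 67657861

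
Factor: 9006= 2^1 * 3^1*19^1*79^1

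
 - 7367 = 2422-9789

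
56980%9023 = 2842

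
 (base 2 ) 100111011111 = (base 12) 1567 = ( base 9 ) 3417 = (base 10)2527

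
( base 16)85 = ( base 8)205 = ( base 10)133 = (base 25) 58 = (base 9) 157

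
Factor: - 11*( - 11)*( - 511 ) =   -  7^1*11^2*73^1 = - 61831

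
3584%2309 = 1275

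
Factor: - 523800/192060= - 30/11 = - 2^1*3^1* 5^1 * 11^( - 1)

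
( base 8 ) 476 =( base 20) fi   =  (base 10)318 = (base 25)CI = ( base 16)13E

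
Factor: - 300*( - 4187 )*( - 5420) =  - 2^4*3^1*5^3*53^1 * 79^1*271^1 = - 6808062000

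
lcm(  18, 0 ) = 0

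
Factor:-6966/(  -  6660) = 387/370  =  2^( - 1)*3^2*5^( - 1) *37^( - 1)*43^1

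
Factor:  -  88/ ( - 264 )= 1/3 = 3^( - 1)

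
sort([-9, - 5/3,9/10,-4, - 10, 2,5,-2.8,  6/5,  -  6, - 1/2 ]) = [  -  10,  -  9,-6, -4,  -  2.8, - 5/3,  -  1/2, 9/10,6/5 , 2,5]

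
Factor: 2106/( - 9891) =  - 2^1*3^2 * 7^( - 1)* 13^1*157^( - 1) = - 234/1099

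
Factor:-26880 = -2^8*3^1*5^1*7^1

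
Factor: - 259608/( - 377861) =2^3*3^1*11^(  -  1 ) * 29^1*373^1*34351^( - 1)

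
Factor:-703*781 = - 549043 = - 11^1*19^1* 37^1*71^1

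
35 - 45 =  - 10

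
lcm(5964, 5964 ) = 5964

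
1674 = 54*31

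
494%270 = 224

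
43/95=43/95  =  0.45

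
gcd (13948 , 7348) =44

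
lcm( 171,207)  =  3933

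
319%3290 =319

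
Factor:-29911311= - 3^2*31^1*107209^1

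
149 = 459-310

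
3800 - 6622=  -  2822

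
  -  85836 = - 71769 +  - 14067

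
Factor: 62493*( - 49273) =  - 3079217589 = - 3^1 * 7^1*37^1*563^1*7039^1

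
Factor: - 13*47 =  - 611= - 13^1 *47^1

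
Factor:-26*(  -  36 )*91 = 85176 = 2^3*3^2*7^1*13^2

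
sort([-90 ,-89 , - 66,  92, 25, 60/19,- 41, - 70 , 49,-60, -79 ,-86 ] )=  [ -90, - 89,-86, - 79 , - 70 ,-66,-60 , - 41,60/19 , 25, 49,92]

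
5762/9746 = 2881/4873 = 0.59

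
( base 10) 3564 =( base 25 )5he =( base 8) 6754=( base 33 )390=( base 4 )313230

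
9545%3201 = 3143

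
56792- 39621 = 17171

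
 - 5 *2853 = -14265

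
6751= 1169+5582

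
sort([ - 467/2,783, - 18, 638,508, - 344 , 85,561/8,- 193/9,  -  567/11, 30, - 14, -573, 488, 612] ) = [-573, - 344, - 467/2, - 567/11 , - 193/9, - 18, - 14, 30, 561/8, 85,488,508,612,638 , 783]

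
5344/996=5 + 91/249 = 5.37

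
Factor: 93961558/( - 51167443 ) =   -  2^1*31^1 * 47^( - 1 )*1088669^( - 1) * 1515509^1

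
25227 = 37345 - 12118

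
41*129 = 5289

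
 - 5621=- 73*77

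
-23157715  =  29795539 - 52953254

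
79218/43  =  1842 + 12/43 = 1842.28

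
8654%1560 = 854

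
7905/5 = 1581 = 1581.00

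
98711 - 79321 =19390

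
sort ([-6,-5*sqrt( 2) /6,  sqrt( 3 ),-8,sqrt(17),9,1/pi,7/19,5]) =[ - 8, - 6, - 5*sqrt( 2)/6,1/pi,7/19,sqrt(3),sqrt ( 17) , 5,9] 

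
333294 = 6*55549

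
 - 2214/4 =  - 554+1/2 = - 553.50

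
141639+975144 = 1116783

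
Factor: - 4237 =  - 19^1*223^1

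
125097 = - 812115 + 937212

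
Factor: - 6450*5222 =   -  2^2*3^1*5^2*7^1*43^1*373^1=- 33681900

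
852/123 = 6+ 38/41=6.93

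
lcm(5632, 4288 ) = 377344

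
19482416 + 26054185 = 45536601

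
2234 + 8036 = 10270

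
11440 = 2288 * 5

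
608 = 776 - 168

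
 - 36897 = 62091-98988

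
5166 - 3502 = 1664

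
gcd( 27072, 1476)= 36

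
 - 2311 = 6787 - 9098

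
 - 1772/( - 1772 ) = 1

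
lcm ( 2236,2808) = 120744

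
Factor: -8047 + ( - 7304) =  - 15351 = - 3^1* 7^1 * 17^1*43^1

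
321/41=7  +  34/41 = 7.83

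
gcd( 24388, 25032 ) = 28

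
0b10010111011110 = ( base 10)9694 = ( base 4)2113132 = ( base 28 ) ca6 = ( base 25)FCJ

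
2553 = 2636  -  83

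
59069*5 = 295345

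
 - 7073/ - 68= 104+1/68 = 104.01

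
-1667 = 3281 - 4948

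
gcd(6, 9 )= 3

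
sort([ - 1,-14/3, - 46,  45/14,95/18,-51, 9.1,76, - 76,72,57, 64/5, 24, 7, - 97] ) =[  -  97,-76, -51,  -  46,  -  14/3,- 1,  45/14,95/18,7, 9.1, 64/5,24,57, 72, 76]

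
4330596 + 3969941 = 8300537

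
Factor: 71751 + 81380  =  153131 = 11^1*13921^1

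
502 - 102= 400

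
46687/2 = 23343 + 1/2= 23343.50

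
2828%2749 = 79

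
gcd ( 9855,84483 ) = 27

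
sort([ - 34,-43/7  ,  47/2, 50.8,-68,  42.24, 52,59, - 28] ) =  [ - 68, - 34, - 28, - 43/7,  47/2,42.24,50.8,52,59]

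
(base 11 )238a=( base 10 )3123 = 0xC33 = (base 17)ADC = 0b110000110011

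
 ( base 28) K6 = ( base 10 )566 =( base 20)186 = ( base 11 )475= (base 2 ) 1000110110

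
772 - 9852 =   -  9080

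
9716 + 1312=11028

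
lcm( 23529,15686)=47058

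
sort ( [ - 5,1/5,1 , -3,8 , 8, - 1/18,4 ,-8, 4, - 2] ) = [- 8, - 5, -3, - 2, - 1/18, 1/5,1, 4, 4,  8,  8]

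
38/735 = 38/735 = 0.05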